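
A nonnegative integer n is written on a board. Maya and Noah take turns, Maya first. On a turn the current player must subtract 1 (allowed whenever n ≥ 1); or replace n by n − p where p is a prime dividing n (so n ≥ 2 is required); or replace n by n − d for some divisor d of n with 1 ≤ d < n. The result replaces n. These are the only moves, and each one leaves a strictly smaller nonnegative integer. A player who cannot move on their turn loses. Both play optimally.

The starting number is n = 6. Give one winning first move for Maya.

Move to 4.

Work bottom-up. With no move the player to move loses. Otherwise the position is W if at least one move leads to an L position for the opponent, and L if every move leads to a W.
n=0: no move → L
n=1: reaches L-position 0 → W
n=2: reaches L-position 0 → W
n=3: reaches L-position 0 → W
n=4: only reaches 2(W), 3(W), all W → L
n=5: reaches L-position 0 → W
n=6: reaches L-position 4 → W
From 6, the L positions reachable in one move are: 4.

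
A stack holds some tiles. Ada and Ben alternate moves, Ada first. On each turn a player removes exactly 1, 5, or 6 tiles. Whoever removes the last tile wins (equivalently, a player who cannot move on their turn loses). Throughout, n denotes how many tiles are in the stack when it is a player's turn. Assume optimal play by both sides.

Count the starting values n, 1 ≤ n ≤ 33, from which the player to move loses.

Classify positions by backward induction: terminal positions (no move available) are L. From any other position, the mover wins iff some move reaches an L.
n=0: no move → L
n=1: W (go to 0, an L position)
n=2: L (sole option 1(W) is W)
n=3: W (go to 2, an L position)
n=4: L (sole option 3(W) is W)
n=5: W (go to 4, an L position)
n=6: W (go to 0, an L position)
n=7: W (go to 2, an L position)
n=8: W (go to 2, an L position)
n=9: W (go to 4, an L position)
n=10: W (go to 4, an L position)
n=11: L (options 10(W), 6(W), 5(W) are all W)
n=12: W (go to 11, an L position)
n=13: L (options 12(W), 8(W), 7(W) are all W)
n=14: W (go to 13, an L position)
n=15: L (options 14(W), 10(W), 9(W) are all W)
n=16: W (go to 15, an L position)
n=17: W (go to 11, an L position)
n=18: W (go to 13, an L position)
n=19: W (go to 13, an L position)
n=20: W (go to 15, an L position)
n=21: W (go to 15, an L position)
n=22: L (options 21(W), 17(W), 16(W) are all W)
n=23: W (go to 22, an L position)
n=24: L (options 23(W), 19(W), 18(W) are all W)
n=25: W (go to 24, an L position)
n=26: L (options 25(W), 21(W), 20(W) are all W)
n=27: W (go to 26, an L position)
n=28: W (go to 22, an L position)
n=29: W (go to 24, an L position)
n=30: W (go to 24, an L position)
n=31: W (go to 26, an L position)
n=32: W (go to 26, an L position)
n=33: L (options 32(W), 28(W), 27(W) are all W)
L entries with 1 ≤ n ≤ 33 (n=0 is outside the asked range and is not counted): n = 2, 4, 11, 13, 15, 22, 24, 26, 33; that makes 9.

9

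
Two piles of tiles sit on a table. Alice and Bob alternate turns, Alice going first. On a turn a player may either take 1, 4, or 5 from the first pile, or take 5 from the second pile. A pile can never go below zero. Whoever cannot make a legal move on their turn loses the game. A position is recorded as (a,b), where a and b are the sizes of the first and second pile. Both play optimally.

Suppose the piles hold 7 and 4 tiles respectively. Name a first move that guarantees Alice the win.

Move to (2,4).

Work bottom-up. With no move the player to move loses. Otherwise the position is W if at least one move leads to an L position for the opponent, and L if every move leads to a W.
No move ever increases a pile, so every position that can arise here has a ≤ 7 and b ≤ 4; it is enough to label the cells with 0 ≤ a ≤ 7 and 0 ≤ b ≤ 4.
Every move lowers a or b (never raises either), so fill the grid row by row in increasing a, and left to right within a row: each cell's successors are then already labelled.
      b=0  b=1  b=2  b=3  b=4
a=0:    L    L    L    L    L
a=1:    W    W    W    W    W
a=2:    L    L    L    L    L
a=3:    W    W    W    W    W
a=4:    W    W    W    W    W
a=5:    W    W    W    W    W
a=6:    W    W    W    W    W
a=7:    W    W    W    W    W
Cells with no legal move (terminal, hence L): (0,0), (0,1), (0,2), (0,3), (0,4).
The remaining L cells, each justified by listing all of its moves:
(2,0): the only move is to (1,0)(W), a W ⇒ L
(2,1): the only move is to (1,1)(W), a W ⇒ L
(2,2): the only move is to (1,2)(W), a W ⇒ L
(2,3): the only move is to (1,3)(W), a W ⇒ L
(2,4): the only move is to (1,4)(W), a W ⇒ L
Every other cell has at least one move into one of the L cells above, so it is W.
From (7,4), the L positions reachable in one move are: (2,4).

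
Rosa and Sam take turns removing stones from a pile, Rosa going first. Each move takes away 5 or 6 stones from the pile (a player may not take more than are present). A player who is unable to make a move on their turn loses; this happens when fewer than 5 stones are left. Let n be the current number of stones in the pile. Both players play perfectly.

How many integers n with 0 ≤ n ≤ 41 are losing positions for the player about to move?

20

Build the W/L table. Terminal = L. A non-terminal position is W if it has a move to some L; otherwise it is L.
n=0: no move → L
n=1: no move → L
n=2: no move → L
n=3: no move → L
n=4: no move → L
n=5: reaches L-position 0 → W
n=6: reaches L-position 1 → W
n=7: reaches L-position 2 → W
n=8: reaches L-position 3 → W
n=9: reaches L-position 4 → W
n=10: reaches L-position 4 → W
n=11: only reaches 6(W), 5(W), all W → L
n=12: only reaches 7(W), 6(W), all W → L
n=13: only reaches 8(W), 7(W), all W → L
n=14: only reaches 9(W), 8(W), all W → L
n=15: only reaches 10(W), 9(W), all W → L
n=16: reaches L-position 11 → W
n=17: reaches L-position 12 → W
n=18: reaches L-position 13 → W
n=19: reaches L-position 14 → W
n=20: reaches L-position 15 → W
n=21: reaches L-position 15 → W
n=22: only reaches 17(W), 16(W), all W → L
n=23: only reaches 18(W), 17(W), all W → L
n=24: only reaches 19(W), 18(W), all W → L
n=25: only reaches 20(W), 19(W), all W → L
n=26: only reaches 21(W), 20(W), all W → L
n=27: reaches L-position 22 → W
n=28: reaches L-position 23 → W
n=29: reaches L-position 24 → W
n=30: reaches L-position 25 → W
n=31: reaches L-position 26 → W
n=32: reaches L-position 26 → W
n=33: only reaches 28(W), 27(W), all W → L
n=34: only reaches 29(W), 28(W), all W → L
n=35: only reaches 30(W), 29(W), all W → L
n=36: only reaches 31(W), 30(W), all W → L
n=37: only reaches 32(W), 31(W), all W → L
n=38: reaches L-position 33 → W
n=39: reaches L-position 34 → W
n=40: reaches L-position 35 → W
n=41: reaches L-position 36 → W
L entries with 0 ≤ n ≤ 41: n = 0, 1, 2, 3, 4, 11, 12, 13, 14, 15, 22, 23, 24, 25, 26, 33, 34, 35, 36, 37; that makes 20.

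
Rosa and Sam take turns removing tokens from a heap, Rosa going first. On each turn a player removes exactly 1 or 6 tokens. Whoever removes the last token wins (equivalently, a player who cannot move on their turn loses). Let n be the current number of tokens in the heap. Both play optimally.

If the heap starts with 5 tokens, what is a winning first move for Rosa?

Label each position W (a win for the player to move) or L (a loss). A position with no legal move is L; any other position is W exactly when some move reaches an L, and L when every move reaches a W.
n=0: no move → L
n=1: W (go to 0, an L position)
n=2: L (sole option 1(W) is W)
n=3: W (go to 2, an L position)
n=4: L (sole option 3(W) is W)
n=5: W (go to 4, an L position)
From 5, the L positions reachable in one move are: 4.

Remove 1, leaving 4.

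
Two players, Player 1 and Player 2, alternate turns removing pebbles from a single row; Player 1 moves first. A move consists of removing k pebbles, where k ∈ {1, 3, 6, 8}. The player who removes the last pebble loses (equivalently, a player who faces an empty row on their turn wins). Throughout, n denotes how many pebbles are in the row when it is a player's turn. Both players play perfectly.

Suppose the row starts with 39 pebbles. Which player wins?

Player 2 wins.

Work bottom-up. With no move the player to move wins. Otherwise the position is W if at least one move leads to an L position for the opponent, and L if every move leads to a W.
n=0: no move; the opponent has just taken the last pebble and therefore loses → W
n=1: →0(W) only, which is W, so L
n=2: →1(L), so W
n=3: →2(W), 0(W) — all W, so L
n=4: →3(L), so W
n=5: →4(W), 2(W) — all W, so L
n=6: →5(L), so W
n=7: →1(L), so W
n=8: →5(L), so W
n=9: →3(L), so W
n=10: →9(W), 7(W), 4(W), 2(W) — all W, so L
n=11: →10(L), so W
n=12: →11(W), 9(W), 6(W), 4(W) — all W, so L
n=13: →12(L), so W
n=14: →13(W), 11(W), 8(W), 6(W) — all W, so L
n=15: →14(L), so W
n=16: →10(L), so W
n=17: →14(L), so W
n=18: →12(L), so W
n=19: →18(W), 16(W), 13(W), 11(W) — all W, so L
n=20: →19(L), so W
n=21: →20(W), 18(W), 15(W), 13(W) — all W, so L
n=22: →21(L), so W
n=23: →22(W), 20(W), 17(W), 15(W) — all W, so L
n=24: →23(L), so W
n=25: →19(L), so W
n=26: →23(L), so W
n=27: →21(L), so W
n=28: →27(W), 25(W), 22(W), 20(W) — all W, so L
n=29: →28(L), so W
n=30: →29(W), 27(W), 24(W), 22(W) — all W, so L
n=31: →30(L), so W
n=32: →31(W), 29(W), 26(W), 24(W) — all W, so L
n=33: →32(L), so W
n=34: →28(L), so W
n=35: →32(L), so W
n=36: →30(L), so W
n=37: →36(W), 34(W), 31(W), 29(W) — all W, so L
n=38: →37(L), so W
n=39: →38(W), 36(W), 33(W), 31(W) — all W, so L
The starting position 39 is L: whatever Player 1 does, the opponent receives a W position.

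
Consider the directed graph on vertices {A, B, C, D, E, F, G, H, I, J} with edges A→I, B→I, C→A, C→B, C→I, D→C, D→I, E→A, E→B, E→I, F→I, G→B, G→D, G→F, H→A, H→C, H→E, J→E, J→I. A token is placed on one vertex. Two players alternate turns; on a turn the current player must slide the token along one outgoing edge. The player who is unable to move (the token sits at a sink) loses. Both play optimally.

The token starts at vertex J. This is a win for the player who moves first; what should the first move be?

Use the standard recursion: the mover loses at a terminal position; elsewhere, the mover wins exactly when some move hands the opponent an L position.
Every edge goes from a vertex to one that appears earlier in the order I, B, A, C, E, J, H, D, F, G, so processing vertices in that order labels each vertex after all of its successors.
I: no outgoing edge → L
B: →I(L), so W
A: →I(L), so W
C: →I(L), so W
E: →I(L), so W
J: →I(L), so W
H: →E(W), C(W), A(W) — all W, so L
D: →I(L), so W
F: →I(L), so W
G: →F(W), D(W), B(W) — all W, so L
From J, the L positions reachable in one move are: I.

Move to I.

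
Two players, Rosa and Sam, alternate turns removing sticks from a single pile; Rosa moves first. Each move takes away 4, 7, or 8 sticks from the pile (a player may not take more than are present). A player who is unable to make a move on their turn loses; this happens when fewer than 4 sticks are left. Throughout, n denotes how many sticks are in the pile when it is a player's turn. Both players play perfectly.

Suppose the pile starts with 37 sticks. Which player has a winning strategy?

Compute win/loss labels from the base case upward. A position with no move is L. Any other position is W if it can reach an L in one move, else L.
n=0: no move → L
n=1: no move → L
n=2: no move → L
n=3: no move → L
n=4: →0(L), so W
n=5: →1(L), so W
n=6: →2(L), so W
n=7: →3(L), so W
n=8: →1(L), so W
n=9: →2(L), so W
n=10: →3(L), so W
n=11: →3(L), so W
n=12: →8(W), 5(W), 4(W) — all W, so L
n=13: →9(W), 6(W), 5(W) — all W, so L
n=14: →10(W), 7(W), 6(W) — all W, so L
n=15: →11(W), 8(W), 7(W) — all W, so L
n=16: →12(L), so W
n=17: →13(L), so W
n=18: →14(L), so W
n=19: →15(L), so W
n=20: →13(L), so W
n=21: →14(L), so W
n=22: →15(L), so W
n=23: →15(L), so W
n=24: →20(W), 17(W), 16(W) — all W, so L
n=25: →21(W), 18(W), 17(W) — all W, so L
n=26: →22(W), 19(W), 18(W) — all W, so L
n=27: →23(W), 20(W), 19(W) — all W, so L
n=28: →24(L), so W
n=29: →25(L), so W
n=30: →26(L), so W
n=31: →27(L), so W
n=32: →25(L), so W
n=33: →26(L), so W
n=34: →27(L), so W
n=35: →27(L), so W
n=36: →32(W), 29(W), 28(W) — all W, so L
n=37: →33(W), 30(W), 29(W) — all W, so L
Every move from 37 reaches a W position, so the mover loses.

Sam wins.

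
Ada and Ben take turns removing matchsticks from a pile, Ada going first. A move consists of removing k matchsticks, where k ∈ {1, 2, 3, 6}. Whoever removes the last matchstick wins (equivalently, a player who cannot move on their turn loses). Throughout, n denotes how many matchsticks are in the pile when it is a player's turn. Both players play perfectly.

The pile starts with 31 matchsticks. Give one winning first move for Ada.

Remove 3, leaving 28.

Compute win/loss labels from the base case upward. A position with no move is L. Any other position is W if it can reach an L in one move, else L.
n=0: no move → L
n=1: →0(L), so W
n=2: →0(L), so W
n=3: →0(L), so W
n=4: →3(W), 2(W), 1(W) — all W, so L
n=5: →4(L), so W
n=6: →4(L), so W
n=7: →4(L), so W
n=8: →7(W), 6(W), 5(W), 2(W) — all W, so L
n=9: →8(L), so W
n=10: →8(L), so W
n=11: →8(L), so W
n=12: →11(W), 10(W), 9(W), 6(W) — all W, so L
n=13: →12(L), so W
n=14: →12(L), so W
n=15: →12(L), so W
n=16: →15(W), 14(W), 13(W), 10(W) — all W, so L
n=17: →16(L), so W
n=18: →16(L), so W
n=19: →16(L), so W
n=20: →19(W), 18(W), 17(W), 14(W) — all W, so L
n=21: →20(L), so W
n=22: →20(L), so W
n=23: →20(L), so W
n=24: →23(W), 22(W), 21(W), 18(W) — all W, so L
n=25: →24(L), so W
n=26: →24(L), so W
n=27: →24(L), so W
n=28: →27(W), 26(W), 25(W), 22(W) — all W, so L
n=29: →28(L), so W
n=30: →28(L), so W
n=31: →28(L), so W
From 31, the L positions reachable in one move are: 28.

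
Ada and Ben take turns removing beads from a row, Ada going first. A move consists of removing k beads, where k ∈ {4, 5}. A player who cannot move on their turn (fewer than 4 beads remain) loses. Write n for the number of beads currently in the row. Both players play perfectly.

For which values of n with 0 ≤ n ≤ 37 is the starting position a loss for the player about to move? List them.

Use the standard recursion: the mover loses at a terminal position; elsewhere, the mover wins exactly when some move hands the opponent an L position.
n=0: no move → L
n=1: no move → L
n=2: no move → L
n=3: no move → L
n=4: →0(L), so W
n=5: →1(L), so W
n=6: →2(L), so W
n=7: →3(L), so W
n=8: →3(L), so W
n=9: →5(W), 4(W) — all W, so L
n=10: →6(W), 5(W) — all W, so L
n=11: →7(W), 6(W) — all W, so L
n=12: →8(W), 7(W) — all W, so L
n=13: →9(L), so W
n=14: →10(L), so W
n=15: →11(L), so W
n=16: →12(L), so W
n=17: →12(L), so W
n=18: →14(W), 13(W) — all W, so L
n=19: →15(W), 14(W) — all W, so L
n=20: →16(W), 15(W) — all W, so L
n=21: →17(W), 16(W) — all W, so L
n=22: →18(L), so W
n=23: →19(L), so W
n=24: →20(L), so W
n=25: →21(L), so W
n=26: →21(L), so W
n=27: →23(W), 22(W) — all W, so L
n=28: →24(W), 23(W) — all W, so L
n=29: →25(W), 24(W) — all W, so L
n=30: →26(W), 25(W) — all W, so L
n=31: →27(L), so W
n=32: →28(L), so W
n=33: →29(L), so W
n=34: →30(L), so W
n=35: →30(L), so W
n=36: →32(W), 31(W) — all W, so L
n=37: →33(W), 32(W) — all W, so L
The losing starting values of n are exactly the entries labelled L in this table (18 of them).

0, 1, 2, 3, 9, 10, 11, 12, 18, 19, 20, 21, 27, 28, 29, 30, 36, 37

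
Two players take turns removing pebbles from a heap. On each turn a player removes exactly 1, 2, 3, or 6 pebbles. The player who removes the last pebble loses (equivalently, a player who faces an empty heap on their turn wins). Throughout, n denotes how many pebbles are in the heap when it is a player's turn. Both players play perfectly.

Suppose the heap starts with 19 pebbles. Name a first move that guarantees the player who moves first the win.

Label each position W (a win for the player to move) or L (a loss). A position with no legal move is W; any other position is W exactly when some move reaches an L, and L when every move reaches a W.
n=0: no move; the opponent has just taken the last pebble and therefore loses → W
n=1: →0(W) only, which is W, so L
n=2: →1(L), so W
n=3: →1(L), so W
n=4: →1(L), so W
n=5: →4(W), 3(W), 2(W) — all W, so L
n=6: →5(L), so W
n=7: →5(L), so W
n=8: →5(L), so W
n=9: →8(W), 7(W), 6(W), 3(W) — all W, so L
n=10: →9(L), so W
n=11: →9(L), so W
n=12: →9(L), so W
n=13: →12(W), 11(W), 10(W), 7(W) — all W, so L
n=14: →13(L), so W
n=15: →13(L), so W
n=16: →13(L), so W
n=17: →16(W), 15(W), 14(W), 11(W) — all W, so L
n=18: →17(L), so W
n=19: →17(L), so W
From 19, the L positions reachable in one move are: 17, 13. Any move reaching one of these is winning.

Remove 2, leaving 17.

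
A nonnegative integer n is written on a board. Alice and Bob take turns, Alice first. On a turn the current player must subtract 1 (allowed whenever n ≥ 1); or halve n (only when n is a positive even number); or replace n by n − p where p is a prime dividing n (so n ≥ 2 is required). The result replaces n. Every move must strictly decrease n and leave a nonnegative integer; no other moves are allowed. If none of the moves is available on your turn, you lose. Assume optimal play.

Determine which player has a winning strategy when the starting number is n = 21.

Positions with no move are L. A position that does have a move is losing for the player to move precisely when every available move leads to a winning position for the opponent. Fill in the labels:
n=0: no move → L
n=1: reaches L-position 0 → W
n=2: reaches L-position 0 → W
n=3: reaches L-position 0 → W
n=4: only reaches 2(W), 3(W), all W → L
n=5: reaches L-position 0 → W
n=6: reaches L-position 4 → W
n=7: reaches L-position 0 → W
n=8: reaches L-position 4 → W
n=9: only reaches 6(W), 8(W), all W → L
n=10: reaches L-position 9 → W
n=11: reaches L-position 0 → W
n=12: reaches L-position 9 → W
n=13: reaches L-position 0 → W
n=14: only reaches 7(W), 12(W), 13(W), all W → L
n=15: reaches L-position 14 → W
n=16: reaches L-position 14 → W
n=17: reaches L-position 0 → W
n=18: reaches L-position 9 → W
n=19: reaches L-position 0 → W
n=20: only reaches 10(W), 15(W), 18(W), 19(W), all W → L
n=21: reaches L-position 14 → W
From 21 Alice can move to 14, reaching an L position.

Alice wins.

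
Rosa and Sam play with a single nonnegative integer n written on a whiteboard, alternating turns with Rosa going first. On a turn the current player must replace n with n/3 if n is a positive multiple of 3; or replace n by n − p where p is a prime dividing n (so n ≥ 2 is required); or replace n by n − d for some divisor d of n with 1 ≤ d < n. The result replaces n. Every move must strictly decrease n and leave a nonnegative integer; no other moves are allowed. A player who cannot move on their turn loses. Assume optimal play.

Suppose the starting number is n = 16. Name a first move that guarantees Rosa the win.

Use the standard recursion: the mover loses at a terminal position; elsewhere, the mover wins exactly when some move hands the opponent an L position.
n=0: no move → L
n=1: no move → L
n=2: reaches L-position 0 → W
n=3: reaches L-position 0 → W
n=4: only reaches 2(W), 3(W), all W → L
n=5: reaches L-position 0 → W
n=6: reaches L-position 4 → W
n=7: reaches L-position 0 → W
n=8: reaches L-position 4 → W
n=9: only reaches 3(W), 6(W), 8(W), all W → L
n=10: reaches L-position 9 → W
n=11: reaches L-position 0 → W
n=12: reaches L-position 4 → W
n=13: reaches L-position 0 → W
n=14: only reaches 7(W), 12(W), 13(W), all W → L
n=15: reaches L-position 14 → W
n=16: reaches L-position 14 → W
From 16, the L positions reachable in one move are: 14.

Move to 14.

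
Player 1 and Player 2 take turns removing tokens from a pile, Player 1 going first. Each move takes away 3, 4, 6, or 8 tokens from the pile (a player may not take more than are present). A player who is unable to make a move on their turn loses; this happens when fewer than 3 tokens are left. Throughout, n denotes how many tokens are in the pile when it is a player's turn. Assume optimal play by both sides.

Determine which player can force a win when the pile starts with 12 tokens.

Positions with no move are L. A position that does have a move is losing for the player to move precisely when every available move leads to a winning position for the opponent. Fill in the labels:
n=0: no move → L
n=1: no move → L
n=2: no move → L
n=3: reaches L-position 0 → W
n=4: reaches L-position 1 → W
n=5: reaches L-position 2 → W
n=6: reaches L-position 2 → W
n=7: reaches L-position 1 → W
n=8: reaches L-position 2 → W
n=9: reaches L-position 1 → W
n=10: reaches L-position 2 → W
n=11: only reaches 8(W), 7(W), 5(W), 3(W), all W → L
n=12: only reaches 9(W), 8(W), 6(W), 4(W), all W → L
Every move from 12 reaches a W position, so the mover loses.

Player 2 wins.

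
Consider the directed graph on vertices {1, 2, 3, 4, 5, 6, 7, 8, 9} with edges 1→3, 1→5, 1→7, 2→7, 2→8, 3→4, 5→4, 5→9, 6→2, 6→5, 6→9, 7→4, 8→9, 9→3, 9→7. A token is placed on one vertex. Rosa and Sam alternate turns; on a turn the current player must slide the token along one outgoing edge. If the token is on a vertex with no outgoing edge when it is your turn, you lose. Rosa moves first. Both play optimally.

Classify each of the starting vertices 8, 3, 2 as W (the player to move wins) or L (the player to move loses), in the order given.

8: W, 3: W, 2: L

Use the standard recursion: the mover loses at a terminal position; elsewhere, the mover wins exactly when some move hands the opponent an L position.
Every edge goes from a vertex to one that appears earlier in the order 4, 7, 3, 9, 5, 8, 2, 1, 6, so processing vertices in that order labels each vertex after all of its successors.
4: no outgoing edge → L
7: reaches L-position 4 → W
3: reaches L-position 4 → W
9: only reaches 3(W), 7(W), all W → L
5: reaches L-position 9 → W
8: reaches L-position 9 → W
2: only reaches 8(W), 7(W), all W → L
1: only reaches 5(W), 3(W), 7(W), all W → L
6: reaches L-position 2 → W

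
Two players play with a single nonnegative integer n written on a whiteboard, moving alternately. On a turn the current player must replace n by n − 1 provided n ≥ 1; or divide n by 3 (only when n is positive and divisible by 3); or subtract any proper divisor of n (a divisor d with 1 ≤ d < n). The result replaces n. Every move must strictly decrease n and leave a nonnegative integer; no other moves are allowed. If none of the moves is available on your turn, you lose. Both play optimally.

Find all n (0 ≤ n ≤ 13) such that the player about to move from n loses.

0, 2, 5, 7, 9, 11, 13

Use the standard recursion: the mover loses at a terminal position; elsewhere, the mover wins exactly when some move hands the opponent an L position.
n=0: no move → L
n=1: W (go to 0, an L position)
n=2: L (sole option 1(W) is W)
n=3: W (go to 2, an L position)
n=4: W (go to 2, an L position)
n=5: L (sole option 4(W) is W)
n=6: W (go to 2, an L position)
n=7: L (sole option 6(W) is W)
n=8: W (go to 7, an L position)
n=9: L (options 3(W), 6(W), 8(W) are all W)
n=10: W (go to 5, an L position)
n=11: L (sole option 10(W) is W)
n=12: W (go to 9, an L position)
n=13: L (sole option 12(W) is W)
The losing starting values of n are exactly the entries labelled L in this table (7 of them).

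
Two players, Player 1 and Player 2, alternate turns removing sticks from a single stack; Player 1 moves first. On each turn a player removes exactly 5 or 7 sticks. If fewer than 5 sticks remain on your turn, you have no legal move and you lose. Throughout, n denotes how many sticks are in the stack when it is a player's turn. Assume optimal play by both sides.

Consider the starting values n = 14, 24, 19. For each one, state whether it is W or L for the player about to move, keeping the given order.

Build the W/L table. Terminal = L. A non-terminal position is W if it has a move to some L; otherwise it is L.
n=0: no move → L
n=1: no move → L
n=2: no move → L
n=3: no move → L
n=4: no move → L
n=5: →0(L), so W
n=6: →1(L), so W
n=7: →2(L), so W
n=8: →3(L), so W
n=9: →4(L), so W
n=10: →3(L), so W
n=11: →4(L), so W
n=12: →7(W), 5(W) — all W, so L
n=13: →8(W), 6(W) — all W, so L
n=14: →9(W), 7(W) — all W, so L
n=15: →10(W), 8(W) — all W, so L
n=16: →11(W), 9(W) — all W, so L
n=17: →12(L), so W
n=18: →13(L), so W
n=19: →14(L), so W
n=20: →15(L), so W
n=21: →16(L), so W
n=22: →15(L), so W
n=23: →16(L), so W
n=24: →19(W), 17(W) — all W, so L

14: L, 24: L, 19: W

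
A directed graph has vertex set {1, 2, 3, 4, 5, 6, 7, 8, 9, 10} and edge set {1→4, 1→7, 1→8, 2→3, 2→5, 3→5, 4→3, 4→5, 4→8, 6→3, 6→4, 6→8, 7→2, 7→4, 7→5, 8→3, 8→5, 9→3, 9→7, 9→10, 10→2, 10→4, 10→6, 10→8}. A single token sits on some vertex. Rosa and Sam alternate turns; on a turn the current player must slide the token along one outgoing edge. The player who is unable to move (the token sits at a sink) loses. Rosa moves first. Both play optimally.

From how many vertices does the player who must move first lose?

4

Label each position W (a win for the player to move) or L (a loss). A position with no legal move is L; any other position is W exactly when some move reaches an L, and L when every move reaches a W.
Every edge goes from a vertex to one that appears earlier in the order 5, 3, 8, 4, 6, 2, 10, 7, 1, 9, so processing vertices in that order labels each vertex after all of its successors.
5: no outgoing edge → L
3: →5(L), so W
8: →5(L), so W
4: →5(L), so W
6: →4(W), 8(W), 3(W) — all W, so L
2: →5(L), so W
10: →6(L), so W
7: →5(L), so W
1: →7(W), 4(W), 8(W) — all W, so L
9: →7(W), 10(W), 3(W) — all W, so L
The L vertices are 1, 5, 6, 9; that is 4 in all.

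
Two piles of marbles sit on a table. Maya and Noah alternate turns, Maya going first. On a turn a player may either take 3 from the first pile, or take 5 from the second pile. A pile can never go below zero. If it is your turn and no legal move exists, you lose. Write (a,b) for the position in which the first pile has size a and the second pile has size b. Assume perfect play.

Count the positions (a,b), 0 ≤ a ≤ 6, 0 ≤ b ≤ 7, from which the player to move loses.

29

Compute win/loss labels from the base case upward. A position with no move is L. Any other position is W if it can reach an L in one move, else L.
Every move lowers a or b (never raises either), so fill the grid row by row in increasing a, and left to right within a row: each cell's successors are then already labelled.
      b=0  b=1  b=2  b=3  b=4  b=5  b=6  b=7
a=0:    L    L    L    L    L    W    W    W
a=1:    L    L    L    L    L    W    W    W
a=2:    L    L    L    L    L    W    W    W
a=3:    W    W    W    W    W    L    L    L
a=4:    W    W    W    W    W    L    L    L
a=5:    W    W    W    W    W    L    L    L
a=6:    L    L    L    L    L    W    W    W
Cells with no legal move (terminal, hence L): (0,0), (0,1), (0,2), (0,3), (0,4), (1,0), (1,1), (1,2), (1,3), (1,4), (2,0), (2,1), (2,2), (2,3), (2,4).
The remaining L cells, each justified by listing all of its moves:
(3,5): only reaches (0,5)(W), (3,0)(W), all W → L
(3,6): only reaches (0,6)(W), (3,1)(W), all W → L
(3,7): only reaches (0,7)(W), (3,2)(W), all W → L
(4,5): only reaches (1,5)(W), (4,0)(W), all W → L
(4,6): only reaches (1,6)(W), (4,1)(W), all W → L
(4,7): only reaches (1,7)(W), (4,2)(W), all W → L
(5,5): only reaches (2,5)(W), (5,0)(W), all W → L
(5,6): only reaches (2,6)(W), (5,1)(W), all W → L
(5,7): only reaches (2,7)(W), (5,2)(W), all W → L
(6,0): only reaches (3,0)(W), which is W → L
(6,1): only reaches (3,1)(W), which is W → L
(6,2): only reaches (3,2)(W), which is W → L
(6,3): only reaches (3,3)(W), which is W → L
(6,4): only reaches (3,4)(W), which is W → L
Every other cell has at least one move into one of the L cells above, so it is W.
L cells per row: a=0: 5, a=1: 5, a=2: 5, a=3: 3, a=4: 3, a=5: 3, a=6: 5; total 29.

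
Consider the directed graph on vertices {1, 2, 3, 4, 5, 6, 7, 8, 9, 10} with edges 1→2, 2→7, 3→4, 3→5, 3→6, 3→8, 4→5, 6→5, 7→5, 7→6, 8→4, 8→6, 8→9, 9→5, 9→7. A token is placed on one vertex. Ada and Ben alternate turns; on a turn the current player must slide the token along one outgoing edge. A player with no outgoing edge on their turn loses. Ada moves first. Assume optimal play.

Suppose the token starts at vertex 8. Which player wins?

Ben wins.

Classify positions by backward induction: terminal positions (no move available) are L. From any other position, the mover wins iff some move reaches an L.
Every edge goes from a vertex to one that appears earlier in the order 5, 10, 6, 7, 4, 9, 8, 3, 2, 1, so processing vertices in that order labels each vertex after all of its successors.
5: no outgoing edge → L
10: no outgoing edge → L
6: reaches L-position 5 → W
7: reaches L-position 5 → W
4: reaches L-position 5 → W
9: reaches L-position 5 → W
8: only reaches 9(W), 4(W), 6(W), all W → L
3: reaches L-position 8 → W
2: only reaches 7(W), which is W → L
1: reaches L-position 2 → W
The starting position 8 is L: whatever Ada does, the opponent receives a W position.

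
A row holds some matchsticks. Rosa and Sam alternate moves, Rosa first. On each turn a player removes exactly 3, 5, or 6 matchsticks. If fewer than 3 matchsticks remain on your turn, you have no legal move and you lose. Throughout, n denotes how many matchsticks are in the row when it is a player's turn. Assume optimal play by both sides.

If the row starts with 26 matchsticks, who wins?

Rosa wins.

Classify positions by backward induction: terminal positions (no move available) are L. From any other position, the mover wins iff some move reaches an L.
n=0: no move → L
n=1: no move → L
n=2: no move → L
n=3: can move to 0, which is L ⇒ W
n=4: can move to 1, which is L ⇒ W
n=5: can move to 2, which is L ⇒ W
n=6: can move to 1, which is L ⇒ W
n=7: can move to 2, which is L ⇒ W
n=8: can move to 2, which is L ⇒ W
n=9: moves to 6(W), 4(W), 3(W); every one is W ⇒ L
n=10: moves to 7(W), 5(W), 4(W); every one is W ⇒ L
n=11: moves to 8(W), 6(W), 5(W); every one is W ⇒ L
n=12: can move to 9, which is L ⇒ W
n=13: can move to 10, which is L ⇒ W
n=14: can move to 11, which is L ⇒ W
n=15: can move to 10, which is L ⇒ W
n=16: can move to 11, which is L ⇒ W
n=17: can move to 11, which is L ⇒ W
n=18: moves to 15(W), 13(W), 12(W); every one is W ⇒ L
n=19: moves to 16(W), 14(W), 13(W); every one is W ⇒ L
n=20: moves to 17(W), 15(W), 14(W); every one is W ⇒ L
n=21: can move to 18, which is L ⇒ W
n=22: can move to 19, which is L ⇒ W
n=23: can move to 20, which is L ⇒ W
n=24: can move to 19, which is L ⇒ W
n=25: can move to 20, which is L ⇒ W
n=26: can move to 20, which is L ⇒ W
The starting position 26 is W: Rosa should remove 6, leaving 20, handing over an L position.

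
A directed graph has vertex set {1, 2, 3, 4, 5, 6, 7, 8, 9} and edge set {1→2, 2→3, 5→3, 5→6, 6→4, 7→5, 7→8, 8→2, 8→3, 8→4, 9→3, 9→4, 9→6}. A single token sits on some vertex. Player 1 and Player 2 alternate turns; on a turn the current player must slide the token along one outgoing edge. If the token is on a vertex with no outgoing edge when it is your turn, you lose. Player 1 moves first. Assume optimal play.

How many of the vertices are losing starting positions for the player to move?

Classify positions by backward induction: terminal positions (no move available) are L. From any other position, the mover wins iff some move reaches an L.
Every edge goes from a vertex to one that appears earlier in the order 4, 3, 6, 9, 2, 8, 5, 7, 1, so processing vertices in that order labels each vertex after all of its successors.
4: no outgoing edge → L
3: no outgoing edge → L
6: W (go to 4, an L position)
9: W (go to 3, an L position)
2: W (go to 3, an L position)
8: W (go to 3, an L position)
5: W (go to 3, an L position)
7: L (options 5(W), 8(W) are all W)
1: L (sole option 2(W) is W)
The L vertices are 1, 3, 4, 7; that is 4 in all.

4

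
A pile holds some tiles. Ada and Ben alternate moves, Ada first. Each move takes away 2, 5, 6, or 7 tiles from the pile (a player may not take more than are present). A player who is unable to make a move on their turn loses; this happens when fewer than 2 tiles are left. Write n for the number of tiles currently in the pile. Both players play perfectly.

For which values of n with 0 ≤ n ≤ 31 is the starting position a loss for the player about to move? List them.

Work bottom-up. With no move the player to move loses. Otherwise the position is W if at least one move leads to an L position for the opponent, and L if every move leads to a W.
n=0: no move → L
n=1: no move → L
n=2: →0(L), so W
n=3: →1(L), so W
n=4: →2(W) only, which is W, so L
n=5: →0(L), so W
n=6: →4(L), so W
n=7: →1(L), so W
n=8: →1(L), so W
n=9: →4(L), so W
n=10: →4(L), so W
n=11: →4(L), so W
n=12: →10(W), 7(W), 6(W), 5(W) — all W, so L
n=13: →11(W), 8(W), 7(W), 6(W) — all W, so L
n=14: →12(L), so W
n=15: →13(L), so W
n=16: →14(W), 11(W), 10(W), 9(W) — all W, so L
n=17: →12(L), so W
n=18: →16(L), so W
n=19: →13(L), so W
n=20: →13(L), so W
n=21: →16(L), so W
n=22: →16(L), so W
n=23: →16(L), so W
n=24: →22(W), 19(W), 18(W), 17(W) — all W, so L
n=25: →23(W), 20(W), 19(W), 18(W) — all W, so L
n=26: →24(L), so W
n=27: →25(L), so W
n=28: →26(W), 23(W), 22(W), 21(W) — all W, so L
n=29: →24(L), so W
n=30: →28(L), so W
n=31: →25(L), so W
The losing starting values of n are exactly the entries labelled L in this table (9 of them).

0, 1, 4, 12, 13, 16, 24, 25, 28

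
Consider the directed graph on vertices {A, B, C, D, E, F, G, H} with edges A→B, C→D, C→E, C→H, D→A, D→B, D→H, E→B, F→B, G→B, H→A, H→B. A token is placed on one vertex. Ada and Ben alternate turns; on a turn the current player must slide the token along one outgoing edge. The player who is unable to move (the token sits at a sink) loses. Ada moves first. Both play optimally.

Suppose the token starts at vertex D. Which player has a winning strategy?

Work bottom-up. With no move the player to move loses. Otherwise the position is W if at least one move leads to an L position for the opponent, and L if every move leads to a W.
Every edge goes from a vertex to one that appears earlier in the order B, A, H, D, E, F, C, G, so processing vertices in that order labels each vertex after all of its successors.
B: no outgoing edge → L
A: →B(L), so W
H: →B(L), so W
D: →B(L), so W
E: →B(L), so W
F: →B(L), so W
C: →E(W), D(W), H(W) — all W, so L
G: →B(L), so W
From D Ada can move to B, reaching an L position.

Ada wins.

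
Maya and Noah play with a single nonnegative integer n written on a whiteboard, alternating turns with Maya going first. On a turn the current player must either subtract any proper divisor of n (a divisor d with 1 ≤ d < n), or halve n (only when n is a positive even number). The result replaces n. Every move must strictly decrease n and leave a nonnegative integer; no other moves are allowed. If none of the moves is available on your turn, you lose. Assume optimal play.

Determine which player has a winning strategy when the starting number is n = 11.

Noah wins.

Positions with no move are L. A position that does have a move is losing for the player to move precisely when every available move leads to a winning position for the opponent. Fill in the labels:
n=0: no move → L
n=1: no move → L
n=2: reaches L-position 1 → W
n=3: only reaches 2(W), which is W → L
n=4: reaches L-position 3 → W
n=5: only reaches 4(W), which is W → L
n=6: reaches L-position 3 → W
n=7: only reaches 6(W), which is W → L
n=8: reaches L-position 7 → W
n=9: only reaches 6(W), 8(W), all W → L
n=10: reaches L-position 5 → W
n=11: only reaches 10(W), which is W → L
Every move from 11 reaches a W position, so the mover loses.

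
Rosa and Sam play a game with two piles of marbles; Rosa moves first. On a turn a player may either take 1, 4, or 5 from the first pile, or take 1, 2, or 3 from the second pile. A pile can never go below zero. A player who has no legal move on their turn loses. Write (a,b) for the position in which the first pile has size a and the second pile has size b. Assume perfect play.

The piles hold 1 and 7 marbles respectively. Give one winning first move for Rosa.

Compute win/loss labels from the base case upward. A position with no move is L. Any other position is W if it can reach an L in one move, else L.
No move ever increases a pile, so every position that can arise here has a ≤ 1 and b ≤ 7; it is enough to label the cells with 0 ≤ a ≤ 1 and 0 ≤ b ≤ 7.
Every move lowers a or b (never raises either), so fill the grid row by row in increasing a, and left to right within a row: each cell's successors are then already labelled.
      b=0  b=1  b=2  b=3  b=4  b=5  b=6  b=7
a=0:    L    W    W    W    L    W    W    W
a=1:    W    L    W    W    W    L    W    W
Cells with no legal move (terminal, hence L): (0,0).
The remaining L cells, each justified by listing all of its moves:
(0,4): only reaches (0,3)(W), (0,2)(W), (0,1)(W), all W → L
(1,1): only reaches (0,1)(W), (1,0)(W), all W → L
(1,5): only reaches (0,5)(W), (1,4)(W), (1,3)(W), (1,2)(W), all W → L
Every other cell has at least one move into one of the L cells above, so it is W.
From (1,7), the L positions reachable in one move are: (1,5).

Move to (1,5).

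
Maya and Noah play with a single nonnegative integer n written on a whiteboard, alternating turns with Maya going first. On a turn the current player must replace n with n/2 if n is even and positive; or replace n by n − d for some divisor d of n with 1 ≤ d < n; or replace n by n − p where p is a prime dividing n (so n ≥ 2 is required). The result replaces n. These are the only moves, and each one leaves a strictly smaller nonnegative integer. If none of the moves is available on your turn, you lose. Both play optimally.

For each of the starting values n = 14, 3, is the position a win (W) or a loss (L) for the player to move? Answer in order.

14: L, 3: W

Build the W/L table. Terminal = L. A non-terminal position is W if it has a move to some L; otherwise it is L.
n=0: no move → L
n=1: no move → L
n=2: can move to 0, which is L ⇒ W
n=3: can move to 0, which is L ⇒ W
n=4: moves to 2(W), 3(W); every one is W ⇒ L
n=5: can move to 0, which is L ⇒ W
n=6: can move to 4, which is L ⇒ W
n=7: can move to 0, which is L ⇒ W
n=8: can move to 4, which is L ⇒ W
n=9: moves to 6(W), 8(W); every one is W ⇒ L
n=10: can move to 9, which is L ⇒ W
n=11: can move to 0, which is L ⇒ W
n=12: can move to 9, which is L ⇒ W
n=13: can move to 0, which is L ⇒ W
n=14: moves to 7(W), 12(W), 13(W); every one is W ⇒ L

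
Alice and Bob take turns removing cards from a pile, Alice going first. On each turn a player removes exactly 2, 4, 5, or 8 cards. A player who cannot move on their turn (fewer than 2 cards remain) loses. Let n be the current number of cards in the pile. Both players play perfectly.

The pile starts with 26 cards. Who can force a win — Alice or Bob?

Use the standard recursion: the mover loses at a terminal position; elsewhere, the mover wins exactly when some move hands the opponent an L position.
n=0: no move → L
n=1: no move → L
n=2: reaches L-position 0 → W
n=3: reaches L-position 1 → W
n=4: reaches L-position 0 → W
n=5: reaches L-position 1 → W
n=6: reaches L-position 1 → W
n=7: only reaches 5(W), 3(W), 2(W), all W → L
n=8: reaches L-position 0 → W
n=9: reaches L-position 7 → W
n=10: only reaches 8(W), 6(W), 5(W), 2(W), all W → L
n=11: reaches L-position 7 → W
n=12: reaches L-position 10 → W
n=13: only reaches 11(W), 9(W), 8(W), 5(W), all W → L
n=14: reaches L-position 10 → W
n=15: reaches L-position 13 → W
n=16: only reaches 14(W), 12(W), 11(W), 8(W), all W → L
n=17: reaches L-position 13 → W
n=18: reaches L-position 16 → W
n=19: only reaches 17(W), 15(W), 14(W), 11(W), all W → L
n=20: reaches L-position 16 → W
n=21: reaches L-position 19 → W
n=22: only reaches 20(W), 18(W), 17(W), 14(W), all W → L
n=23: reaches L-position 19 → W
n=24: reaches L-position 22 → W
n=25: only reaches 23(W), 21(W), 20(W), 17(W), all W → L
n=26: reaches L-position 22 → W
From 26 Alice can remove 4, leaving 22, reaching an L position.

Alice wins.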